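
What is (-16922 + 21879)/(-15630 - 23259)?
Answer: -4957/38889 ≈ -0.12747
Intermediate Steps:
(-16922 + 21879)/(-15630 - 23259) = 4957/(-38889) = 4957*(-1/38889) = -4957/38889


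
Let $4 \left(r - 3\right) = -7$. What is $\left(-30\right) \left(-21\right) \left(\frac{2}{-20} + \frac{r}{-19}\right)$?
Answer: $- \frac{3969}{38} \approx -104.45$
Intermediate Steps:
$r = \frac{5}{4}$ ($r = 3 + \frac{1}{4} \left(-7\right) = 3 - \frac{7}{4} = \frac{5}{4} \approx 1.25$)
$\left(-30\right) \left(-21\right) \left(\frac{2}{-20} + \frac{r}{-19}\right) = \left(-30\right) \left(-21\right) \left(\frac{2}{-20} + \frac{5}{4 \left(-19\right)}\right) = 630 \left(2 \left(- \frac{1}{20}\right) + \frac{5}{4} \left(- \frac{1}{19}\right)\right) = 630 \left(- \frac{1}{10} - \frac{5}{76}\right) = 630 \left(- \frac{63}{380}\right) = - \frac{3969}{38}$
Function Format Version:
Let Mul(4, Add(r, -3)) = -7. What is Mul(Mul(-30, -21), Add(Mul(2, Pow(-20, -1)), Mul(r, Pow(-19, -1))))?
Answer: Rational(-3969, 38) ≈ -104.45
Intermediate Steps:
r = Rational(5, 4) (r = Add(3, Mul(Rational(1, 4), -7)) = Add(3, Rational(-7, 4)) = Rational(5, 4) ≈ 1.2500)
Mul(Mul(-30, -21), Add(Mul(2, Pow(-20, -1)), Mul(r, Pow(-19, -1)))) = Mul(Mul(-30, -21), Add(Mul(2, Pow(-20, -1)), Mul(Rational(5, 4), Pow(-19, -1)))) = Mul(630, Add(Mul(2, Rational(-1, 20)), Mul(Rational(5, 4), Rational(-1, 19)))) = Mul(630, Add(Rational(-1, 10), Rational(-5, 76))) = Mul(630, Rational(-63, 380)) = Rational(-3969, 38)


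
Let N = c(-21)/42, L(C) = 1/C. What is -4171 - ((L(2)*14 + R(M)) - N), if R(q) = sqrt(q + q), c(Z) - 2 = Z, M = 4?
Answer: -175495/42 - 2*sqrt(2) ≈ -4181.3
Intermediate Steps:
c(Z) = 2 + Z
R(q) = sqrt(2)*sqrt(q) (R(q) = sqrt(2*q) = sqrt(2)*sqrt(q))
L(C) = 1/C
N = -19/42 (N = (2 - 21)/42 = -19*1/42 = -19/42 ≈ -0.45238)
-4171 - ((L(2)*14 + R(M)) - N) = -4171 - ((14/2 + sqrt(2)*sqrt(4)) - 1*(-19/42)) = -4171 - (((1/2)*14 + sqrt(2)*2) + 19/42) = -4171 - ((7 + 2*sqrt(2)) + 19/42) = -4171 - (313/42 + 2*sqrt(2)) = -4171 + (-313/42 - 2*sqrt(2)) = -175495/42 - 2*sqrt(2)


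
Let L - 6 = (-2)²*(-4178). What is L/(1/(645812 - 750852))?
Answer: 1754798240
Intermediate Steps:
L = -16706 (L = 6 + (-2)²*(-4178) = 6 + 4*(-4178) = 6 - 16712 = -16706)
L/(1/(645812 - 750852)) = -16706/(1/(645812 - 750852)) = -16706/(1/(-105040)) = -16706/(-1/105040) = -16706*(-105040) = 1754798240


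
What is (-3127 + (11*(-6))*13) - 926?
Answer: -4911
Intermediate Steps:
(-3127 + (11*(-6))*13) - 926 = (-3127 - 66*13) - 926 = (-3127 - 858) - 926 = -3985 - 926 = -4911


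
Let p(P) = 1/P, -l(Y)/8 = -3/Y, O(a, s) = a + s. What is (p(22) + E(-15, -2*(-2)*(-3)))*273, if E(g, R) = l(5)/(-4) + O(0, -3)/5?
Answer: -52689/110 ≈ -478.99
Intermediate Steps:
l(Y) = 24/Y (l(Y) = -(-24)/Y = 24/Y)
E(g, R) = -9/5 (E(g, R) = (24/5)/(-4) + (0 - 3)/5 = (24*(⅕))*(-¼) - 3*⅕ = (24/5)*(-¼) - ⅗ = -6/5 - ⅗ = -9/5)
(p(22) + E(-15, -2*(-2)*(-3)))*273 = (1/22 - 9/5)*273 = -193/110*273 = -52689/110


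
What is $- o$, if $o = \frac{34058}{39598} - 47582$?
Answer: $\frac{942058989}{19799} \approx 47581.0$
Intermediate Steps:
$o = - \frac{942058989}{19799}$ ($o = 34058 \cdot \frac{1}{39598} - 47582 = \frac{17029}{19799} - 47582 = - \frac{942058989}{19799} \approx -47581.0$)
$- o = \left(-1\right) \left(- \frac{942058989}{19799}\right) = \frac{942058989}{19799}$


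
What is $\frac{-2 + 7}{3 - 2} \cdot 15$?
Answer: $75$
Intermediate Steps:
$\frac{-2 + 7}{3 - 2} \cdot 15 = \frac{5}{1} \cdot 15 = 5 \cdot 1 \cdot 15 = 5 \cdot 15 = 75$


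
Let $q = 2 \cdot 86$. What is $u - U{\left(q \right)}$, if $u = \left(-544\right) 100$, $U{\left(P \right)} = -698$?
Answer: $-53702$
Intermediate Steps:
$q = 172$
$u = -54400$
$u - U{\left(q \right)} = -54400 - -698 = -54400 + 698 = -53702$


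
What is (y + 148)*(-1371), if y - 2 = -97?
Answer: -72663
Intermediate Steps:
y = -95 (y = 2 - 97 = -95)
(y + 148)*(-1371) = (-95 + 148)*(-1371) = 53*(-1371) = -72663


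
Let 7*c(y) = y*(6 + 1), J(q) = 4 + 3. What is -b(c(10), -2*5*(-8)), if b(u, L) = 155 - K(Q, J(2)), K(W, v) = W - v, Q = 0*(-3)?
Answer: -162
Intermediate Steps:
Q = 0
J(q) = 7
c(y) = y (c(y) = (y*(6 + 1))/7 = (y*7)/7 = (7*y)/7 = y)
b(u, L) = 162 (b(u, L) = 155 - (0 - 1*7) = 155 - (0 - 7) = 155 - 1*(-7) = 155 + 7 = 162)
-b(c(10), -2*5*(-8)) = -1*162 = -162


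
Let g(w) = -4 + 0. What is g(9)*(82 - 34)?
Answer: -192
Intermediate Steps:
g(w) = -4
g(9)*(82 - 34) = -4*(82 - 34) = -4*48 = -192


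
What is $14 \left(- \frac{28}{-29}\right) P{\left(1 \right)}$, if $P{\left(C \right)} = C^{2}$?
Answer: $\frac{392}{29} \approx 13.517$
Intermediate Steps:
$14 \left(- \frac{28}{-29}\right) P{\left(1 \right)} = 14 \left(- \frac{28}{-29}\right) 1^{2} = 14 \left(\left(-28\right) \left(- \frac{1}{29}\right)\right) 1 = 14 \cdot \frac{28}{29} \cdot 1 = \frac{392}{29} \cdot 1 = \frac{392}{29}$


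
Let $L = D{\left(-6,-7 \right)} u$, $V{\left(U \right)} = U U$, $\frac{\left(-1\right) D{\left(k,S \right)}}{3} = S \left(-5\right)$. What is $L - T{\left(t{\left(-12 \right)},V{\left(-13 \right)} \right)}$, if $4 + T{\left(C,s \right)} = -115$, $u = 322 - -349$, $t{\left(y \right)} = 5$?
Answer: $-70336$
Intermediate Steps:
$D{\left(k,S \right)} = 15 S$ ($D{\left(k,S \right)} = - 3 S \left(-5\right) = - 3 \left(- 5 S\right) = 15 S$)
$u = 671$ ($u = 322 + 349 = 671$)
$V{\left(U \right)} = U^{2}$
$T{\left(C,s \right)} = -119$ ($T{\left(C,s \right)} = -4 - 115 = -119$)
$L = -70455$ ($L = 15 \left(-7\right) 671 = \left(-105\right) 671 = -70455$)
$L - T{\left(t{\left(-12 \right)},V{\left(-13 \right)} \right)} = -70455 - -119 = -70455 + 119 = -70336$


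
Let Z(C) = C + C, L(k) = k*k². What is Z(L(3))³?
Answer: 157464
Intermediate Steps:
L(k) = k³
Z(C) = 2*C
Z(L(3))³ = (2*3³)³ = (2*27)³ = 54³ = 157464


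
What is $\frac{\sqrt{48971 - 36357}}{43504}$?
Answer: $\frac{\sqrt{12614}}{43504} \approx 0.0025816$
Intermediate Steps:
$\frac{\sqrt{48971 - 36357}}{43504} = \sqrt{12614} \cdot \frac{1}{43504} = \frac{\sqrt{12614}}{43504}$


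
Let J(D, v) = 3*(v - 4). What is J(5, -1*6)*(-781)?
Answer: 23430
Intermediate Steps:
J(D, v) = -12 + 3*v (J(D, v) = 3*(-4 + v) = -12 + 3*v)
J(5, -1*6)*(-781) = (-12 + 3*(-1*6))*(-781) = (-12 + 3*(-6))*(-781) = (-12 - 18)*(-781) = -30*(-781) = 23430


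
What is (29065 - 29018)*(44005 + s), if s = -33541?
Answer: 491808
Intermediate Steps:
(29065 - 29018)*(44005 + s) = (29065 - 29018)*(44005 - 33541) = 47*10464 = 491808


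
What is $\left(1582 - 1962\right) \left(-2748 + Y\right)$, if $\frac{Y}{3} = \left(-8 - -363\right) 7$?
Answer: $-1788660$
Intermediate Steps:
$Y = 7455$ ($Y = 3 \left(-8 - -363\right) 7 = 3 \left(-8 + 363\right) 7 = 3 \cdot 355 \cdot 7 = 3 \cdot 2485 = 7455$)
$\left(1582 - 1962\right) \left(-2748 + Y\right) = \left(1582 - 1962\right) \left(-2748 + 7455\right) = \left(-380\right) 4707 = -1788660$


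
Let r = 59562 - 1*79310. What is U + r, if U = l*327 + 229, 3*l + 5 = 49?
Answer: -14723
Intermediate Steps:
l = 44/3 (l = -5/3 + (⅓)*49 = -5/3 + 49/3 = 44/3 ≈ 14.667)
U = 5025 (U = (44/3)*327 + 229 = 4796 + 229 = 5025)
r = -19748 (r = 59562 - 79310 = -19748)
U + r = 5025 - 19748 = -14723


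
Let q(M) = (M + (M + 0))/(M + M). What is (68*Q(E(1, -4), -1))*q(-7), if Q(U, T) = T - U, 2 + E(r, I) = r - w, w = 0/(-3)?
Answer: 0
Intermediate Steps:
w = 0 (w = 0*(-⅓) = 0)
E(r, I) = -2 + r (E(r, I) = -2 + (r - 1*0) = -2 + (r + 0) = -2 + r)
q(M) = 1 (q(M) = (M + M)/((2*M)) = (2*M)*(1/(2*M)) = 1)
(68*Q(E(1, -4), -1))*q(-7) = (68*(-1 - (-2 + 1)))*1 = (68*(-1 - 1*(-1)))*1 = (68*(-1 + 1))*1 = (68*0)*1 = 0*1 = 0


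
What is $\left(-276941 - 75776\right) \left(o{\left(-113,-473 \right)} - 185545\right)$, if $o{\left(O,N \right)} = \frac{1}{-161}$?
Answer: $\frac{10536625350882}{161} \approx 6.5445 \cdot 10^{10}$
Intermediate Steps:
$o{\left(O,N \right)} = - \frac{1}{161}$
$\left(-276941 - 75776\right) \left(o{\left(-113,-473 \right)} - 185545\right) = \left(-276941 - 75776\right) \left(- \frac{1}{161} - 185545\right) = \left(-352717\right) \left(- \frac{29872746}{161}\right) = \frac{10536625350882}{161}$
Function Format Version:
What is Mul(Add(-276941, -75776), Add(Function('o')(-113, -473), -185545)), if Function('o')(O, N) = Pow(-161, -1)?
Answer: Rational(10536625350882, 161) ≈ 6.5445e+10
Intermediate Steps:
Function('o')(O, N) = Rational(-1, 161)
Mul(Add(-276941, -75776), Add(Function('o')(-113, -473), -185545)) = Mul(Add(-276941, -75776), Add(Rational(-1, 161), -185545)) = Mul(-352717, Rational(-29872746, 161)) = Rational(10536625350882, 161)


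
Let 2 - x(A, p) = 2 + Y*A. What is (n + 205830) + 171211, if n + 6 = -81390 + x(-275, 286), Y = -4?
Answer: 294545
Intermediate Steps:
x(A, p) = 4*A (x(A, p) = 2 - (2 - 4*A) = 2 + (-2 + 4*A) = 4*A)
n = -82496 (n = -6 + (-81390 + 4*(-275)) = -6 + (-81390 - 1100) = -6 - 82490 = -82496)
(n + 205830) + 171211 = (-82496 + 205830) + 171211 = 123334 + 171211 = 294545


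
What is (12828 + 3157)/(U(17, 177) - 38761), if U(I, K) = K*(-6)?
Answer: -15985/39823 ≈ -0.40140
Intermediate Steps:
U(I, K) = -6*K
(12828 + 3157)/(U(17, 177) - 38761) = (12828 + 3157)/(-6*177 - 38761) = 15985/(-1062 - 38761) = 15985/(-39823) = 15985*(-1/39823) = -15985/39823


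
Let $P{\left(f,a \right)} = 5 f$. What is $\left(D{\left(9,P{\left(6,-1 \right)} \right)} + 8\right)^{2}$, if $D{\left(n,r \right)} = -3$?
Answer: $25$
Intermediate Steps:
$\left(D{\left(9,P{\left(6,-1 \right)} \right)} + 8\right)^{2} = \left(-3 + 8\right)^{2} = 5^{2} = 25$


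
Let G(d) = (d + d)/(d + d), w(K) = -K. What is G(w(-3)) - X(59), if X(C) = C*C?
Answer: -3480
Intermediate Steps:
X(C) = C**2
G(d) = 1 (G(d) = (2*d)/((2*d)) = (2*d)*(1/(2*d)) = 1)
G(w(-3)) - X(59) = 1 - 1*59**2 = 1 - 1*3481 = 1 - 3481 = -3480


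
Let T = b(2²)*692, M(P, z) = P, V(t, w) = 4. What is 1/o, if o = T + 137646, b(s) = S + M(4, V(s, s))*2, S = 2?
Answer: 1/144566 ≈ 6.9173e-6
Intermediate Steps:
b(s) = 10 (b(s) = 2 + 4*2 = 2 + 8 = 10)
T = 6920 (T = 10*692 = 6920)
o = 144566 (o = 6920 + 137646 = 144566)
1/o = 1/144566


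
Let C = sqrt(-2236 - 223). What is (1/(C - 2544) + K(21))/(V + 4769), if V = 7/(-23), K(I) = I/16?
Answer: 1042065531/3787262099200 - 23*I*sqrt(2459)/710111643600 ≈ 0.00027515 - 1.6061e-9*I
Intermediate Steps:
K(I) = I/16 (K(I) = I*(1/16) = I/16)
C = I*sqrt(2459) (C = sqrt(-2459) = I*sqrt(2459) ≈ 49.588*I)
V = -7/23 (V = 7*(-1/23) = -7/23 ≈ -0.30435)
(1/(C - 2544) + K(21))/(V + 4769) = (1/(I*sqrt(2459) - 2544) + (1/16)*21)/(-7/23 + 4769) = (1/(-2544 + I*sqrt(2459)) + 21/16)/(109680/23) = (21/16 + 1/(-2544 + I*sqrt(2459)))*(23/109680) = 161/584960 + 23/(109680*(-2544 + I*sqrt(2459)))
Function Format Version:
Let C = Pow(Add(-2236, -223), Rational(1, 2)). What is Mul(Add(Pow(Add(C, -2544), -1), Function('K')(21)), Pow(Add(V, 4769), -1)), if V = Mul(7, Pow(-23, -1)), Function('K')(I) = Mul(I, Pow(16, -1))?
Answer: Add(Rational(1042065531, 3787262099200), Mul(Rational(-23, 710111643600), I, Pow(2459, Rational(1, 2)))) ≈ Add(0.00027515, Mul(-1.6061e-9, I))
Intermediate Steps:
Function('K')(I) = Mul(Rational(1, 16), I) (Function('K')(I) = Mul(I, Rational(1, 16)) = Mul(Rational(1, 16), I))
C = Mul(I, Pow(2459, Rational(1, 2))) (C = Pow(-2459, Rational(1, 2)) = Mul(I, Pow(2459, Rational(1, 2))) ≈ Mul(49.588, I))
V = Rational(-7, 23) (V = Mul(7, Rational(-1, 23)) = Rational(-7, 23) ≈ -0.30435)
Mul(Add(Pow(Add(C, -2544), -1), Function('K')(21)), Pow(Add(V, 4769), -1)) = Mul(Add(Pow(Add(Mul(I, Pow(2459, Rational(1, 2))), -2544), -1), Mul(Rational(1, 16), 21)), Pow(Add(Rational(-7, 23), 4769), -1)) = Mul(Add(Pow(Add(-2544, Mul(I, Pow(2459, Rational(1, 2)))), -1), Rational(21, 16)), Pow(Rational(109680, 23), -1)) = Mul(Add(Rational(21, 16), Pow(Add(-2544, Mul(I, Pow(2459, Rational(1, 2)))), -1)), Rational(23, 109680)) = Add(Rational(161, 584960), Mul(Rational(23, 109680), Pow(Add(-2544, Mul(I, Pow(2459, Rational(1, 2)))), -1)))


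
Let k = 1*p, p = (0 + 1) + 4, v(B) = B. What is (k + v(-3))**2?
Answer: 4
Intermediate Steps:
p = 5 (p = 1 + 4 = 5)
k = 5 (k = 1*5 = 5)
(k + v(-3))**2 = (5 - 3)**2 = 2**2 = 4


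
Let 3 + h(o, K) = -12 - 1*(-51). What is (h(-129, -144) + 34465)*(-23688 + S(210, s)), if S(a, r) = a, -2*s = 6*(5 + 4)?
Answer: -810014478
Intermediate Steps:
s = -27 (s = -3*(5 + 4) = -3*9 = -1/2*54 = -27)
h(o, K) = 36 (h(o, K) = -3 + (-12 - 1*(-51)) = -3 + (-12 + 51) = -3 + 39 = 36)
(h(-129, -144) + 34465)*(-23688 + S(210, s)) = (36 + 34465)*(-23688 + 210) = 34501*(-23478) = -810014478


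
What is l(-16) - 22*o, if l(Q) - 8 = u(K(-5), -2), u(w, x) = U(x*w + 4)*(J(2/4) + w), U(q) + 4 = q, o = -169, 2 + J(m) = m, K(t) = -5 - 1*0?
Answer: 3661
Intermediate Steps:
K(t) = -5 (K(t) = -5 + 0 = -5)
J(m) = -2 + m
U(q) = -4 + q
u(w, x) = w*x*(-3/2 + w) (u(w, x) = (-4 + (x*w + 4))*((-2 + 2/4) + w) = (-4 + (w*x + 4))*((-2 + 2*(¼)) + w) = (-4 + (4 + w*x))*((-2 + ½) + w) = (w*x)*(-3/2 + w) = w*x*(-3/2 + w))
l(Q) = -57 (l(Q) = 8 + (½)*(-5)*(-2)*(-3 + 2*(-5)) = 8 + (½)*(-5)*(-2)*(-3 - 10) = 8 + (½)*(-5)*(-2)*(-13) = 8 - 65 = -57)
l(-16) - 22*o = -57 - 22*(-169) = -57 + 3718 = 3661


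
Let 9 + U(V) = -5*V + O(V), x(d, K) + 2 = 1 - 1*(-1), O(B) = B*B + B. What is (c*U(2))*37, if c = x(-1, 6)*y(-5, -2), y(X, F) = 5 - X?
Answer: 0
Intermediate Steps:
O(B) = B + B² (O(B) = B² + B = B + B²)
x(d, K) = 0 (x(d, K) = -2 + (1 - 1*(-1)) = -2 + (1 + 1) = -2 + 2 = 0)
c = 0 (c = 0*(5 - 1*(-5)) = 0*(5 + 5) = 0*10 = 0)
U(V) = -9 - 5*V + V*(1 + V) (U(V) = -9 + (-5*V + V*(1 + V)) = -9 - 5*V + V*(1 + V))
(c*U(2))*37 = (0*(-9 + 2² - 4*2))*37 = (0*(-9 + 4 - 8))*37 = (0*(-13))*37 = 0*37 = 0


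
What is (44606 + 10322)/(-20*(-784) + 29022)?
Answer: 27464/22351 ≈ 1.2288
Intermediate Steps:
(44606 + 10322)/(-20*(-784) + 29022) = 54928/(15680 + 29022) = 54928/44702 = 54928*(1/44702) = 27464/22351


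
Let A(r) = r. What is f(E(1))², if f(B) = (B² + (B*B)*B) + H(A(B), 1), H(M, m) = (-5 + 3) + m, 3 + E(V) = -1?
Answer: 2401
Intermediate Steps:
E(V) = -4 (E(V) = -3 - 1 = -4)
H(M, m) = -2 + m
f(B) = -1 + B² + B³ (f(B) = (B² + (B*B)*B) + (-2 + 1) = (B² + B²*B) - 1 = (B² + B³) - 1 = -1 + B² + B³)
f(E(1))² = (-1 + (-4)² + (-4)³)² = (-1 + 16 - 64)² = (-49)² = 2401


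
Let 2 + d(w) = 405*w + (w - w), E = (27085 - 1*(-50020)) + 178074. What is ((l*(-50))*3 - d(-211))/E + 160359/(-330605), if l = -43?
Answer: -10535335526/84363453295 ≈ -0.12488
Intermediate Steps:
E = 255179 (E = (27085 + 50020) + 178074 = 77105 + 178074 = 255179)
d(w) = -2 + 405*w (d(w) = -2 + (405*w + (w - w)) = -2 + (405*w + 0) = -2 + 405*w)
((l*(-50))*3 - d(-211))/E + 160359/(-330605) = (-43*(-50)*3 - (-2 + 405*(-211)))/255179 + 160359/(-330605) = (2150*3 - (-2 - 85455))*(1/255179) + 160359*(-1/330605) = (6450 - 1*(-85457))*(1/255179) - 160359/330605 = (6450 + 85457)*(1/255179) - 160359/330605 = 91907*(1/255179) - 160359/330605 = 91907/255179 - 160359/330605 = -10535335526/84363453295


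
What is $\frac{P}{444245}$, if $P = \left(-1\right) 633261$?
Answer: $- \frac{633261}{444245} \approx -1.4255$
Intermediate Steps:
$P = -633261$
$\frac{P}{444245} = - \frac{633261}{444245}$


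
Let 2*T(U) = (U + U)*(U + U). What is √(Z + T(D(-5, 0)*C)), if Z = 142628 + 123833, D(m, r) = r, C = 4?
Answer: √266461 ≈ 516.20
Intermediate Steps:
Z = 266461
T(U) = 2*U² (T(U) = ((U + U)*(U + U))/2 = ((2*U)*(2*U))/2 = (4*U²)/2 = 2*U²)
√(Z + T(D(-5, 0)*C)) = √(266461 + 2*(0*4)²) = √(266461 + 2*0²) = √(266461 + 2*0) = √(266461 + 0) = √266461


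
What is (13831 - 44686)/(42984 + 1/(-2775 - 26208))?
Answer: -52604145/73282663 ≈ -0.71782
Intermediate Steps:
(13831 - 44686)/(42984 + 1/(-2775 - 26208)) = -30855/(42984 + 1/(-28983)) = -30855/(42984 - 1/28983) = -30855/1245805271/28983 = -30855*28983/1245805271 = -52604145/73282663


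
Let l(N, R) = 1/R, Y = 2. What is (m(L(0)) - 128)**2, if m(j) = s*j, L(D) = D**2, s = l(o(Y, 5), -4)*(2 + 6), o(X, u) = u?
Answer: 16384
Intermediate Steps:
s = -2 (s = (2 + 6)/(-4) = -1/4*8 = -2)
m(j) = -2*j
(m(L(0)) - 128)**2 = (-2*0**2 - 128)**2 = (-2*0 - 128)**2 = (0 - 128)**2 = (-128)**2 = 16384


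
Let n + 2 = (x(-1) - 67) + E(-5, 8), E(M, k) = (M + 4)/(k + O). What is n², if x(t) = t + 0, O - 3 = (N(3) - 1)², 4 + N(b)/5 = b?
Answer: 10830681/2209 ≈ 4903.0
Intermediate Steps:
N(b) = -20 + 5*b
O = 39 (O = 3 + ((-20 + 5*3) - 1)² = 3 + ((-20 + 15) - 1)² = 3 + (-5 - 1)² = 3 + (-6)² = 3 + 36 = 39)
x(t) = t
E(M, k) = (4 + M)/(39 + k) (E(M, k) = (M + 4)/(k + 39) = (4 + M)/(39 + k))
n = -3291/47 (n = -2 + ((-1 - 67) + (4 - 5)/(39 + 8)) = -2 + (-68 - 1/47) = -2 - 3197/47 = -3291/47 ≈ -70.021)
n² = (-3291/47)² = 10830681/2209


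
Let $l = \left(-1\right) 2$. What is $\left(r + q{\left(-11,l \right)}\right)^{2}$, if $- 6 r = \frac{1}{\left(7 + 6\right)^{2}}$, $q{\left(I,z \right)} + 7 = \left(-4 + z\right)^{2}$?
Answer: $\frac{864654025}{1028196} \approx 840.94$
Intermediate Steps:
$l = -2$
$q{\left(I,z \right)} = -7 + \left(-4 + z\right)^{2}$
$r = - \frac{1}{1014}$ ($r = - \frac{1}{6 \left(7 + 6\right)^{2}} = - \frac{1}{6 \cdot 13^{2}} = - \frac{1}{6 \cdot 169} = \left(- \frac{1}{6}\right) \frac{1}{169} = - \frac{1}{1014} \approx -0.00098619$)
$\left(r + q{\left(-11,l \right)}\right)^{2} = \left(- \frac{1}{1014} - \left(7 - \left(-4 - 2\right)^{2}\right)\right)^{2} = \left(- \frac{1}{1014} - \left(7 - \left(-6\right)^{2}\right)\right)^{2} = \left(- \frac{1}{1014} + \left(-7 + 36\right)\right)^{2} = \left(- \frac{1}{1014} + 29\right)^{2} = \left(\frac{29405}{1014}\right)^{2} = \frac{864654025}{1028196}$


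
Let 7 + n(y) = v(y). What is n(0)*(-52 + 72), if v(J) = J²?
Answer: -140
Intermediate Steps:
n(y) = -7 + y²
n(0)*(-52 + 72) = (-7 + 0²)*(-52 + 72) = (-7 + 0)*20 = -7*20 = -140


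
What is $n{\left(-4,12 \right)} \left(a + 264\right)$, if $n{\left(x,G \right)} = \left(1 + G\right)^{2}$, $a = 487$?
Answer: $126919$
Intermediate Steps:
$n{\left(-4,12 \right)} \left(a + 264\right) = \left(1 + 12\right)^{2} \left(487 + 264\right) = 13^{2} \cdot 751 = 169 \cdot 751 = 126919$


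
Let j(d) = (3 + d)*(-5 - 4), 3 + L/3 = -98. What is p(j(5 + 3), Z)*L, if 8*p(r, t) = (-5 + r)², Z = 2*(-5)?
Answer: -409656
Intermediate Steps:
L = -303 (L = -9 + 3*(-98) = -9 - 294 = -303)
Z = -10
j(d) = -27 - 9*d (j(d) = (3 + d)*(-9) = -27 - 9*d)
p(r, t) = (-5 + r)²/8
p(j(5 + 3), Z)*L = ((-5 + (-27 - 9*(5 + 3)))²/8)*(-303) = ((-5 + (-27 - 9*8))²/8)*(-303) = ((-5 + (-27 - 72))²/8)*(-303) = ((-5 - 99)²/8)*(-303) = ((⅛)*(-104)²)*(-303) = ((⅛)*10816)*(-303) = 1352*(-303) = -409656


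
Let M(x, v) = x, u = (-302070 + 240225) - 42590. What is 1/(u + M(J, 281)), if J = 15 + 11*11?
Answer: -1/104299 ≈ -9.5878e-6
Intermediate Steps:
u = -104435 (u = -61845 - 42590 = -104435)
J = 136 (J = 15 + 121 = 136)
1/(u + M(J, 281)) = 1/(-104435 + 136) = 1/(-104299) = -1/104299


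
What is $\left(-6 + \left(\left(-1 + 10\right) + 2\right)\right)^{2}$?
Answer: $25$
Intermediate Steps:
$\left(-6 + \left(\left(-1 + 10\right) + 2\right)\right)^{2} = \left(-6 + \left(9 + 2\right)\right)^{2} = \left(-6 + 11\right)^{2} = 5^{2} = 25$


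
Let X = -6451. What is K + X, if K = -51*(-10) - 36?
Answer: -5977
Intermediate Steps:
K = 474 (K = 510 - 36 = 474)
K + X = 474 - 6451 = -5977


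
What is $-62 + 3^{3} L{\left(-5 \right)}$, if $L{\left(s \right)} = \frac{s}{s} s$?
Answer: $-197$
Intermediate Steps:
$L{\left(s \right)} = s$ ($L{\left(s \right)} = 1 s = s$)
$-62 + 3^{3} L{\left(-5 \right)} = -62 + 3^{3} \left(-5\right) = -62 + 27 \left(-5\right) = -62 - 135 = -197$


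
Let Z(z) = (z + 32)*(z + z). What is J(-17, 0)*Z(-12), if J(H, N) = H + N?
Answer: 8160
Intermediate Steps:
Z(z) = 2*z*(32 + z) (Z(z) = (32 + z)*(2*z) = 2*z*(32 + z))
J(-17, 0)*Z(-12) = (-17 + 0)*(2*(-12)*(32 - 12)) = -34*(-12)*20 = -17*(-480) = 8160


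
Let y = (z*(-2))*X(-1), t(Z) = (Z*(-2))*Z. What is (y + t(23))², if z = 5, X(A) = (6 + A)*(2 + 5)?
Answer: 1982464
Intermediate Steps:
X(A) = 42 + 7*A (X(A) = (6 + A)*7 = 42 + 7*A)
t(Z) = -2*Z² (t(Z) = (-2*Z)*Z = -2*Z²)
y = -350 (y = (5*(-2))*(42 + 7*(-1)) = -10*(42 - 7) = -10*35 = -350)
(y + t(23))² = (-350 - 2*23²)² = (-350 - 2*529)² = (-350 - 1058)² = (-1408)² = 1982464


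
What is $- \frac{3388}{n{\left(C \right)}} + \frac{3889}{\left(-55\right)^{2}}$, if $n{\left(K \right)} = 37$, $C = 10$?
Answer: $- \frac{10104807}{111925} \approx -90.282$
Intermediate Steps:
$- \frac{3388}{n{\left(C \right)}} + \frac{3889}{\left(-55\right)^{2}} = - \frac{3388}{37} + \frac{3889}{\left(-55\right)^{2}} = \left(-3388\right) \frac{1}{37} + \frac{3889}{3025} = - \frac{3388}{37} + 3889 \cdot \frac{1}{3025} = - \frac{3388}{37} + \frac{3889}{3025} = - \frac{10104807}{111925}$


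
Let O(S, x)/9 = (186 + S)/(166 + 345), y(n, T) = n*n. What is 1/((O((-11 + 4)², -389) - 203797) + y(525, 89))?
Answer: 511/36706223 ≈ 1.3921e-5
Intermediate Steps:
y(n, T) = n²
O(S, x) = 1674/511 + 9*S/511 (O(S, x) = 9*((186 + S)/(166 + 345)) = 9*((186 + S)/511) = 9*((186 + S)*(1/511)) = 9*(186/511 + S/511) = 1674/511 + 9*S/511)
1/((O((-11 + 4)², -389) - 203797) + y(525, 89)) = 1/(((1674/511 + 9*(-11 + 4)²/511) - 203797) + 525²) = 1/(((1674/511 + (9/511)*(-7)²) - 203797) + 275625) = 1/(((1674/511 + (9/511)*49) - 203797) + 275625) = 1/(((1674/511 + 63/73) - 203797) + 275625) = 1/((2115/511 - 203797) + 275625) = 1/(-104138152/511 + 275625) = 1/(36706223/511) = 511/36706223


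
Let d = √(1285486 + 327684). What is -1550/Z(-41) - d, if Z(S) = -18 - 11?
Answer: 1550/29 - √1613170 ≈ -1216.7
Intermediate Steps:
Z(S) = -29
d = √1613170 ≈ 1270.1
-1550/Z(-41) - d = -1550/(-29) - √1613170 = -1550*(-1/29) - √1613170 = 1550/29 - √1613170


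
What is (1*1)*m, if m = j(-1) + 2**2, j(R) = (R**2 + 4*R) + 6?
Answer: 7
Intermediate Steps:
j(R) = 6 + R**2 + 4*R
m = 7 (m = (6 + (-1)**2 + 4*(-1)) + 2**2 = (6 + 1 - 4) + 4 = 3 + 4 = 7)
(1*1)*m = (1*1)*7 = 1*7 = 7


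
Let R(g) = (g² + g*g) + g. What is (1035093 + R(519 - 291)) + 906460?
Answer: 2045749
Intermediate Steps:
R(g) = g + 2*g² (R(g) = (g² + g²) + g = 2*g² + g = g + 2*g²)
(1035093 + R(519 - 291)) + 906460 = (1035093 + (519 - 291)*(1 + 2*(519 - 291))) + 906460 = (1035093 + 228*(1 + 2*228)) + 906460 = (1035093 + 228*(1 + 456)) + 906460 = (1035093 + 228*457) + 906460 = (1035093 + 104196) + 906460 = 1139289 + 906460 = 2045749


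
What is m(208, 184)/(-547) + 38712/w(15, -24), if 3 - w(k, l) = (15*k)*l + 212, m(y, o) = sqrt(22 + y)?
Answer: 38712/5191 - sqrt(230)/547 ≈ 7.4298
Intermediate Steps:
w(k, l) = -209 - 15*k*l (w(k, l) = 3 - ((15*k)*l + 212) = 3 - (15*k*l + 212) = 3 - (212 + 15*k*l) = 3 + (-212 - 15*k*l) = -209 - 15*k*l)
m(208, 184)/(-547) + 38712/w(15, -24) = sqrt(22 + 208)/(-547) + 38712/(-209 - 15*15*(-24)) = sqrt(230)*(-1/547) + 38712/(-209 + 5400) = -sqrt(230)/547 + 38712/5191 = 38712/5191 - sqrt(230)/547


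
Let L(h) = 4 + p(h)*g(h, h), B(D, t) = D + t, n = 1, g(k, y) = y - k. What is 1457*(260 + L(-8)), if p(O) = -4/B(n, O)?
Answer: 384648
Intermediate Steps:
p(O) = -4/(1 + O)
L(h) = 4 (L(h) = 4 + (-4/(1 + h))*(h - h) = 4 - 4/(1 + h)*0 = 4 + 0 = 4)
1457*(260 + L(-8)) = 1457*(260 + 4) = 1457*264 = 384648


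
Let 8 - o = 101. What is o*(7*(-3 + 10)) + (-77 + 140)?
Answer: -4494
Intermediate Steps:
o = -93 (o = 8 - 1*101 = 8 - 101 = -93)
o*(7*(-3 + 10)) + (-77 + 140) = -651*(-3 + 10) + (-77 + 140) = -651*7 + 63 = -93*49 + 63 = -4557 + 63 = -4494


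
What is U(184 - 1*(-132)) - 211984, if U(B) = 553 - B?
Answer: -211747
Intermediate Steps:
U(184 - 1*(-132)) - 211984 = (553 - (184 - 1*(-132))) - 211984 = (553 - (184 + 132)) - 211984 = (553 - 1*316) - 211984 = (553 - 316) - 211984 = 237 - 211984 = -211747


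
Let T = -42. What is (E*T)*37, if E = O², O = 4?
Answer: -24864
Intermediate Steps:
E = 16 (E = 4² = 16)
(E*T)*37 = (16*(-42))*37 = -672*37 = -24864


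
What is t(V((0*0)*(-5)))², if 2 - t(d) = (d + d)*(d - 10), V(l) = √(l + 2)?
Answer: 804 - 80*√2 ≈ 690.86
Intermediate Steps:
V(l) = √(2 + l)
t(d) = 2 - 2*d*(-10 + d) (t(d) = 2 - (d + d)*(d - 10) = 2 - 2*d*(-10 + d))
t(V((0*0)*(-5)))² = (2 - 2*(√(2 + (0*0)*(-5)))² + 20*√(2 + (0*0)*(-5)))² = (2 - 2*(√(2 + 0*(-5)))² + 20*√(2 + 0*(-5)))² = (2 - 2*(√(2 + 0))² + 20*√(2 + 0))² = (2 - 2*(√2)² + 20*√2)² = (2 - 2*2 + 20*√2)² = (2 - 4 + 20*√2)² = (-2 + 20*√2)²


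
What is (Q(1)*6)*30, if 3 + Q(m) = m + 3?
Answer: 180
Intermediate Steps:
Q(m) = m (Q(m) = -3 + (m + 3) = -3 + (3 + m) = m)
(Q(1)*6)*30 = (1*6)*30 = 6*30 = 180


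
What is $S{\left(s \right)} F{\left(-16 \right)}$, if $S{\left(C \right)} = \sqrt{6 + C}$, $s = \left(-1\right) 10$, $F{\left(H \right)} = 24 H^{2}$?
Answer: $12288 i \approx 12288.0 i$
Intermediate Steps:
$s = -10$
$S{\left(s \right)} F{\left(-16 \right)} = \sqrt{6 - 10} \cdot 24 \left(-16\right)^{2} = \sqrt{-4} \cdot 24 \cdot 256 = 2 i 6144 = 12288 i$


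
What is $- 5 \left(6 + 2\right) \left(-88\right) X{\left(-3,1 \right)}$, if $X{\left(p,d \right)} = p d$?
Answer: $-10560$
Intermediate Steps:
$X{\left(p,d \right)} = d p$
$- 5 \left(6 + 2\right) \left(-88\right) X{\left(-3,1 \right)} = - 5 \left(6 + 2\right) \left(-88\right) 1 \left(-3\right) = \left(-5\right) 8 \left(-88\right) \left(-3\right) = \left(-40\right) \left(-88\right) \left(-3\right) = 3520 \left(-3\right) = -10560$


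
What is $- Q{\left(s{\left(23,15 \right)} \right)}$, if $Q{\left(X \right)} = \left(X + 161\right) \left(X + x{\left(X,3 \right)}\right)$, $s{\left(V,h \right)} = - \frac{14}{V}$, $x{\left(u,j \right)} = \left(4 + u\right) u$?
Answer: $\frac{5216246}{12167} \approx 428.72$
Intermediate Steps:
$x{\left(u,j \right)} = u \left(4 + u\right)$
$Q{\left(X \right)} = \left(161 + X\right) \left(X + X \left(4 + X\right)\right)$ ($Q{\left(X \right)} = \left(X + 161\right) \left(X + X \left(4 + X\right)\right) = \left(161 + X\right) \left(X + X \left(4 + X\right)\right)$)
$- Q{\left(s{\left(23,15 \right)} \right)} = - - \frac{14}{23} \left(805 + \left(- \frac{14}{23}\right)^{2} + 166 \left(- \frac{14}{23}\right)\right) = - \left(-14\right) \frac{1}{23} \left(805 + \left(\left(-14\right) \frac{1}{23}\right)^{2} + 166 \left(\left(-14\right) \frac{1}{23}\right)\right) = - \frac{\left(-14\right) \left(805 + \left(- \frac{14}{23}\right)^{2} + 166 \left(- \frac{14}{23}\right)\right)}{23} = - \frac{\left(-14\right) \left(805 + \frac{196}{529} - \frac{2324}{23}\right)}{23} = - \frac{\left(-14\right) 372589}{23 \cdot 529} = \left(-1\right) \left(- \frac{5216246}{12167}\right) = \frac{5216246}{12167}$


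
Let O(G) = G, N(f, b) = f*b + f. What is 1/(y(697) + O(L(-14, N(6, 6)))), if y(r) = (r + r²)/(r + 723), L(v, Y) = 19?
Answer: 710/256743 ≈ 0.0027654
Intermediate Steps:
N(f, b) = f + b*f (N(f, b) = b*f + f = f + b*f)
y(r) = (r + r²)/(723 + r)
1/(y(697) + O(L(-14, N(6, 6)))) = 1/(697*(1 + 697)/(723 + 697) + 19) = 1/(697*698/1420 + 19) = 1/(697*(1/1420)*698 + 19) = 1/(243253/710 + 19) = 1/(256743/710) = 710/256743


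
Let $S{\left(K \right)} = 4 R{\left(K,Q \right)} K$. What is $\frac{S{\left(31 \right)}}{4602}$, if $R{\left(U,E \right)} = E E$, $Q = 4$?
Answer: $\frac{992}{2301} \approx 0.43112$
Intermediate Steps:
$R{\left(U,E \right)} = E^{2}$
$S{\left(K \right)} = 64 K$ ($S{\left(K \right)} = 4 \cdot 4^{2} K = 4 \cdot 16 K = 64 K$)
$\frac{S{\left(31 \right)}}{4602} = \frac{64 \cdot 31}{4602} = 1984 \cdot \frac{1}{4602} = \frac{992}{2301}$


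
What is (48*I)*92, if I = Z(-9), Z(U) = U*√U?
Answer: -119232*I ≈ -1.1923e+5*I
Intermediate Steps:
Z(U) = U^(3/2)
I = -27*I (I = (-9)^(3/2) = -27*I ≈ -27.0*I)
(48*I)*92 = (48*(-27*I))*92 = -1296*I*92 = -119232*I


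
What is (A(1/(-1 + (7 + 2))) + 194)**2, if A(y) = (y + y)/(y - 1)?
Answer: 1838736/49 ≈ 37525.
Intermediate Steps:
A(y) = 2*y/(-1 + y) (A(y) = (2*y)/(-1 + y) = 2*y/(-1 + y))
(A(1/(-1 + (7 + 2))) + 194)**2 = (2/((-1 + (7 + 2))*(-1 + 1/(-1 + (7 + 2)))) + 194)**2 = (2/((-1 + 9)*(-1 + 1/(-1 + 9))) + 194)**2 = (2/(8*(-1 + 1/8)) + 194)**2 = (2*(1/8)/(-1 + 1/8) + 194)**2 = (2*(1/8)/(-7/8) + 194)**2 = (2*(1/8)*(-8/7) + 194)**2 = (-2/7 + 194)**2 = (1356/7)**2 = 1838736/49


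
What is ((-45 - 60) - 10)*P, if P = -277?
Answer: 31855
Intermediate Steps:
((-45 - 60) - 10)*P = ((-45 - 60) - 10)*(-277) = (-105 - 10)*(-277) = -115*(-277) = 31855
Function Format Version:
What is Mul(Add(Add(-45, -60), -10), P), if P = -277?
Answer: 31855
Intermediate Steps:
Mul(Add(Add(-45, -60), -10), P) = Mul(Add(Add(-45, -60), -10), -277) = Mul(Add(-105, -10), -277) = Mul(-115, -277) = 31855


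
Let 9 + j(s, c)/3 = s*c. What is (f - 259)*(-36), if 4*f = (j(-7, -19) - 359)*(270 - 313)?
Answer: 14355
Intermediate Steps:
j(s, c) = -27 + 3*c*s (j(s, c) = -27 + 3*(s*c) = -27 + 3*(c*s) = -27 + 3*c*s)
f = -559/4 (f = (((-27 + 3*(-19)*(-7)) - 359)*(270 - 313))/4 = (((-27 + 399) - 359)*(-43))/4 = ((372 - 359)*(-43))/4 = (13*(-43))/4 = (¼)*(-559) = -559/4 ≈ -139.75)
(f - 259)*(-36) = (-559/4 - 259)*(-36) = -1595/4*(-36) = 14355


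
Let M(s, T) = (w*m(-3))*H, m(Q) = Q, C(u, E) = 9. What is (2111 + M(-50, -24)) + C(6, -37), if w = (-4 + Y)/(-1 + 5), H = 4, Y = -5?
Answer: 2147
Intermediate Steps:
w = -9/4 (w = (-4 - 5)/(-1 + 5) = -9/4 ≈ -2.2500)
M(s, T) = 27 (M(s, T) = -9/4*(-3)*4 = (27/4)*4 = 27)
(2111 + M(-50, -24)) + C(6, -37) = (2111 + 27) + 9 = 2138 + 9 = 2147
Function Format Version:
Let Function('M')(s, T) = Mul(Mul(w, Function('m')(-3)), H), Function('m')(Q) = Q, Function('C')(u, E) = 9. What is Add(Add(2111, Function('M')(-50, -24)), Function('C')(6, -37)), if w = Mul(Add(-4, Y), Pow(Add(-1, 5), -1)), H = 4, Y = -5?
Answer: 2147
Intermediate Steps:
w = Rational(-9, 4) (w = Mul(Add(-4, -5), Pow(Add(-1, 5), -1)) = Mul(-9, Pow(4, -1)) = Mul(-9, Rational(1, 4)) = Rational(-9, 4) ≈ -2.2500)
Function('M')(s, T) = 27 (Function('M')(s, T) = Mul(Mul(Rational(-9, 4), -3), 4) = Mul(Rational(27, 4), 4) = 27)
Add(Add(2111, Function('M')(-50, -24)), Function('C')(6, -37)) = Add(Add(2111, 27), 9) = Add(2138, 9) = 2147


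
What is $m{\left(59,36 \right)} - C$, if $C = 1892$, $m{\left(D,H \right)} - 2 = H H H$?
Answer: $44766$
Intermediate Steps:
$m{\left(D,H \right)} = 2 + H^{3}$ ($m{\left(D,H \right)} = 2 + H H H = 2 + H^{2} H = 2 + H^{3}$)
$m{\left(59,36 \right)} - C = \left(2 + 36^{3}\right) - 1892 = \left(2 + 46656\right) - 1892 = 46658 - 1892 = 44766$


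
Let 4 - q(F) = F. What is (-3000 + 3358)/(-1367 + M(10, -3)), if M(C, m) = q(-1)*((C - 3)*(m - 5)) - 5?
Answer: -179/826 ≈ -0.21671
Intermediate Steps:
q(F) = 4 - F
M(C, m) = -5 + 5*(-5 + m)*(-3 + C) (M(C, m) = (4 - 1*(-1))*((C - 3)*(m - 5)) - 5 = (4 + 1)*((-3 + C)*(-5 + m)) - 5 = 5*((-5 + m)*(-3 + C)) - 5 = 5*(-5 + m)*(-3 + C) - 5 = -5 + 5*(-5 + m)*(-3 + C))
(-3000 + 3358)/(-1367 + M(10, -3)) = (-3000 + 3358)/(-1367 + (70 - 25*10 - 15*(-3) + 5*10*(-3))) = 358/(-1367 + (70 - 250 + 45 - 150)) = 358/(-1367 - 285) = 358/(-1652) = 358*(-1/1652) = -179/826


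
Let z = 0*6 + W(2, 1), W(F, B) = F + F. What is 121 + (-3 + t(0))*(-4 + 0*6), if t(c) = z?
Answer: 117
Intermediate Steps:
W(F, B) = 2*F
z = 4 (z = 0*6 + 2*2 = 0 + 4 = 4)
t(c) = 4
121 + (-3 + t(0))*(-4 + 0*6) = 121 + (-3 + 4)*(-4 + 0*6) = 121 + 1*(-4 + 0) = 121 + 1*(-4) = 121 - 4 = 117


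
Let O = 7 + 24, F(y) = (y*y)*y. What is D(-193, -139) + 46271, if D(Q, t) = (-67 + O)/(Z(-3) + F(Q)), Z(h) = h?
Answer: 83161248824/1797265 ≈ 46271.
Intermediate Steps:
F(y) = y**3 (F(y) = y**2*y = y**3)
O = 31
D(Q, t) = -36/(-3 + Q**3) (D(Q, t) = (-67 + 31)/(-3 + Q**3) = -36/(-3 + Q**3))
D(-193, -139) + 46271 = -36/(-3 + (-193)**3) + 46271 = -36/(-3 - 7189057) + 46271 = -36/(-7189060) + 46271 = -36*(-1/7189060) + 46271 = 9/1797265 + 46271 = 83161248824/1797265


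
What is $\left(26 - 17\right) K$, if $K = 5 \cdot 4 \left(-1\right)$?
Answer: $-180$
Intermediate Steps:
$K = -20$ ($K = 20 \left(-1\right) = -20$)
$\left(26 - 17\right) K = \left(26 - 17\right) \left(-20\right) = 9 \left(-20\right) = -180$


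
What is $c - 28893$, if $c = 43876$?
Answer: $14983$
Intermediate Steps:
$c - 28893 = 43876 - 28893 = 14983$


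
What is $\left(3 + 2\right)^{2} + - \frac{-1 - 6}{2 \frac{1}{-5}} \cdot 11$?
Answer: $- \frac{335}{2} \approx -167.5$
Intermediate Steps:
$\left(3 + 2\right)^{2} + - \frac{-1 - 6}{2 \frac{1}{-5}} \cdot 11 = 5^{2} + - \frac{-1 - 6}{2 \left(- \frac{1}{5}\right)} 11 = 25 + - \frac{-7}{- \frac{2}{5}} \cdot 11 = 25 + - \frac{\left(-7\right) \left(-5\right)}{2} \cdot 11 = 25 + \left(-1\right) \frac{35}{2} \cdot 11 = 25 - \frac{385}{2} = - \frac{335}{2}$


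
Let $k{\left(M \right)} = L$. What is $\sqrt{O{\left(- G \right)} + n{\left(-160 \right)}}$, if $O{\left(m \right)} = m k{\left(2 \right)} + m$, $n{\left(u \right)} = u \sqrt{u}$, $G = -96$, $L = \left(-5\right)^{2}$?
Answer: $8 \sqrt{39 - 10 i \sqrt{10}} \approx 53.429 - 18.94 i$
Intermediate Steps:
$L = 25$
$k{\left(M \right)} = 25$
$n{\left(u \right)} = u^{\frac{3}{2}}$
$O{\left(m \right)} = 26 m$ ($O{\left(m \right)} = m 25 + m = 25 m + m = 26 m$)
$\sqrt{O{\left(- G \right)} + n{\left(-160 \right)}} = \sqrt{26 \left(\left(-1\right) \left(-96\right)\right) + \left(-160\right)^{\frac{3}{2}}} = \sqrt{26 \cdot 96 - 640 i \sqrt{10}} = \sqrt{2496 - 640 i \sqrt{10}}$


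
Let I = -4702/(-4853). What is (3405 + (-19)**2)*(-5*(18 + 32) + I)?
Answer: -4551391768/4853 ≈ -9.3785e+5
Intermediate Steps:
I = 4702/4853 (I = -4702*(-1/4853) = 4702/4853 ≈ 0.96889)
(3405 + (-19)**2)*(-5*(18 + 32) + I) = (3405 + (-19)**2)*(-5*(18 + 32) + 4702/4853) = (3405 + 361)*(-5*50 + 4702/4853) = 3766*(-250 + 4702/4853) = 3766*(-1208548/4853) = -4551391768/4853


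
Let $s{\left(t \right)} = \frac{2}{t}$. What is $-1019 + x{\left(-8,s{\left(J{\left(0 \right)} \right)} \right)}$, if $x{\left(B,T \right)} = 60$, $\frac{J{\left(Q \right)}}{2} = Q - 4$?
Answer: $-959$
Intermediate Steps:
$J{\left(Q \right)} = -8 + 2 Q$ ($J{\left(Q \right)} = 2 \left(Q - 4\right) = 2 \left(-4 + Q\right) = -8 + 2 Q$)
$-1019 + x{\left(-8,s{\left(J{\left(0 \right)} \right)} \right)} = -1019 + 60 = -959$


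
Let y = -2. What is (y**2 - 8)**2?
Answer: 16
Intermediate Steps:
(y**2 - 8)**2 = ((-2)**2 - 8)**2 = (4 - 8)**2 = (-4)**2 = 16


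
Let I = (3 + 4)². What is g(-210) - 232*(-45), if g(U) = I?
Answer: 10489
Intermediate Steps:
I = 49 (I = 7² = 49)
g(U) = 49
g(-210) - 232*(-45) = 49 - 232*(-45) = 49 - 1*(-10440) = 49 + 10440 = 10489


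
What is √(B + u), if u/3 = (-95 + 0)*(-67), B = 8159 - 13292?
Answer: √13962 ≈ 118.16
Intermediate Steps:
B = -5133
u = 19095 (u = 3*((-95 + 0)*(-67)) = 3*(-95*(-67)) = 3*6365 = 19095)
√(B + u) = √(-5133 + 19095) = √13962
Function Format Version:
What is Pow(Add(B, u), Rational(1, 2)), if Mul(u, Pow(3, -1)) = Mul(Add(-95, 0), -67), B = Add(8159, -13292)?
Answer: Pow(13962, Rational(1, 2)) ≈ 118.16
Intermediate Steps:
B = -5133
u = 19095 (u = Mul(3, Mul(Add(-95, 0), -67)) = Mul(3, Mul(-95, -67)) = Mul(3, 6365) = 19095)
Pow(Add(B, u), Rational(1, 2)) = Pow(Add(-5133, 19095), Rational(1, 2)) = Pow(13962, Rational(1, 2))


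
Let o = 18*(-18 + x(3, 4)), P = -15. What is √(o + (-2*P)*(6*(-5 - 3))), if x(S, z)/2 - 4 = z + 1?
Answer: 12*I*√10 ≈ 37.947*I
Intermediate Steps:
x(S, z) = 10 + 2*z (x(S, z) = 8 + 2*(z + 1) = 8 + 2*(1 + z) = 8 + (2 + 2*z) = 10 + 2*z)
o = 0 (o = 18*(-18 + (10 + 2*4)) = 18*(-18 + (10 + 8)) = 18*(-18 + 18) = 18*0 = 0)
√(o + (-2*P)*(6*(-5 - 3))) = √(0 + (-2*(-15))*(6*(-5 - 3))) = √(0 + 30*(6*(-8))) = √(0 + 30*(-48)) = √(0 - 1440) = √(-1440) = 12*I*√10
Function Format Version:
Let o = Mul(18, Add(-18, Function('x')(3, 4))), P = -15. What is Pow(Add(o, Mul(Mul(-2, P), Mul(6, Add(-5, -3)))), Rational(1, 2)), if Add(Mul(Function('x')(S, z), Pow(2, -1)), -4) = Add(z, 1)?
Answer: Mul(12, I, Pow(10, Rational(1, 2))) ≈ Mul(37.947, I)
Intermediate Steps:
Function('x')(S, z) = Add(10, Mul(2, z)) (Function('x')(S, z) = Add(8, Mul(2, Add(z, 1))) = Add(8, Mul(2, Add(1, z))) = Add(8, Add(2, Mul(2, z))) = Add(10, Mul(2, z)))
o = 0 (o = Mul(18, Add(-18, Add(10, Mul(2, 4)))) = Mul(18, Add(-18, Add(10, 8))) = Mul(18, Add(-18, 18)) = Mul(18, 0) = 0)
Pow(Add(o, Mul(Mul(-2, P), Mul(6, Add(-5, -3)))), Rational(1, 2)) = Pow(Add(0, Mul(Mul(-2, -15), Mul(6, Add(-5, -3)))), Rational(1, 2)) = Pow(Add(0, Mul(30, Mul(6, -8))), Rational(1, 2)) = Pow(Add(0, Mul(30, -48)), Rational(1, 2)) = Pow(Add(0, -1440), Rational(1, 2)) = Pow(-1440, Rational(1, 2)) = Mul(12, I, Pow(10, Rational(1, 2)))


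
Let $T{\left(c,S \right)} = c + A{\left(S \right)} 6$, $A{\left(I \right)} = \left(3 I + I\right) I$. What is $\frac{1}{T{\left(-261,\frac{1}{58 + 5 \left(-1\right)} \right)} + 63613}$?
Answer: $\frac{2809}{177955792} \approx 1.5785 \cdot 10^{-5}$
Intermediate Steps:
$A{\left(I \right)} = 4 I^{2}$ ($A{\left(I \right)} = 4 I I = 4 I^{2}$)
$T{\left(c,S \right)} = c + 24 S^{2}$ ($T{\left(c,S \right)} = c + 4 S^{2} \cdot 6 = c + 24 S^{2}$)
$\frac{1}{T{\left(-261,\frac{1}{58 + 5 \left(-1\right)} \right)} + 63613} = \frac{1}{\left(-261 + 24 \left(\frac{1}{58 + 5 \left(-1\right)}\right)^{2}\right) + 63613} = \frac{1}{\left(-261 + 24 \left(\frac{1}{58 - 5}\right)^{2}\right) + 63613} = \frac{1}{\left(-261 + 24 \left(\frac{1}{53}\right)^{2}\right) + 63613} = \frac{1}{\left(-261 + \frac{24}{2809}\right) + 63613} = \frac{1}{- \frac{733125}{2809} + 63613} = \frac{1}{\frac{177955792}{2809}} = \frac{2809}{177955792}$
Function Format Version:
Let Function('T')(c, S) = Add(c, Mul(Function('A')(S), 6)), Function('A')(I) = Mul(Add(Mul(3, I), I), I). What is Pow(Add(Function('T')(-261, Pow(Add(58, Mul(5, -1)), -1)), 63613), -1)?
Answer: Rational(2809, 177955792) ≈ 1.5785e-5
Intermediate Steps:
Function('A')(I) = Mul(4, Pow(I, 2)) (Function('A')(I) = Mul(Mul(4, I), I) = Mul(4, Pow(I, 2)))
Function('T')(c, S) = Add(c, Mul(24, Pow(S, 2))) (Function('T')(c, S) = Add(c, Mul(Mul(4, Pow(S, 2)), 6)) = Add(c, Mul(24, Pow(S, 2))))
Pow(Add(Function('T')(-261, Pow(Add(58, Mul(5, -1)), -1)), 63613), -1) = Pow(Add(Add(-261, Mul(24, Pow(Pow(Add(58, Mul(5, -1)), -1), 2))), 63613), -1) = Pow(Add(Add(-261, Mul(24, Pow(Pow(Add(58, -5), -1), 2))), 63613), -1) = Pow(Add(Add(-261, Mul(24, Pow(Pow(53, -1), 2))), 63613), -1) = Pow(Add(Add(-261, Mul(24, Pow(Rational(1, 53), 2))), 63613), -1) = Pow(Add(Add(-261, Mul(24, Rational(1, 2809))), 63613), -1) = Pow(Add(Add(-261, Rational(24, 2809)), 63613), -1) = Pow(Add(Rational(-733125, 2809), 63613), -1) = Pow(Rational(177955792, 2809), -1) = Rational(2809, 177955792)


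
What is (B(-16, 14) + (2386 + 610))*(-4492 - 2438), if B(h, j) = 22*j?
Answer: -22896720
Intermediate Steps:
(B(-16, 14) + (2386 + 610))*(-4492 - 2438) = (22*14 + (2386 + 610))*(-4492 - 2438) = (308 + 2996)*(-6930) = 3304*(-6930) = -22896720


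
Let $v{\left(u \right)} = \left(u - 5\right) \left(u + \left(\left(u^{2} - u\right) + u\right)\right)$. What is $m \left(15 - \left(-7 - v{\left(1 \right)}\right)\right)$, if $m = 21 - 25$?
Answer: $-56$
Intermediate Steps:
$v{\left(u \right)} = \left(-5 + u\right) \left(u + u^{2}\right)$
$m = -4$ ($m = 21 - 25 = -4$)
$m \left(15 - \left(-7 - v{\left(1 \right)}\right)\right) = - 4 \left(15 + \left(\left(10 + 1 \left(-5 + 1^{2} - 4\right)\right) - 3\right)\right) = - 4 \left(15 + \left(\left(10 + 1 \left(-5 + 1 - 4\right)\right) - 3\right)\right) = - 4 \left(15 + \left(\left(10 + 1 \left(-8\right)\right) - 3\right)\right) = - 4 \left(15 + \left(\left(10 - 8\right) - 3\right)\right) = - 4 \left(15 + \left(2 - 3\right)\right) = - 4 \left(15 - 1\right) = \left(-4\right) 14 = -56$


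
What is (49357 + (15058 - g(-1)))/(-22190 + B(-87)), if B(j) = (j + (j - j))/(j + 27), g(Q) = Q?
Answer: -1288320/443771 ≈ -2.9031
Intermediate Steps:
B(j) = j/(27 + j) (B(j) = (j + 0)/(27 + j) = j/(27 + j))
(49357 + (15058 - g(-1)))/(-22190 + B(-87)) = (49357 + (15058 - 1*(-1)))/(-22190 - 87/(27 - 87)) = (49357 + (15058 + 1))/(-22190 - 87/(-60)) = (49357 + 15059)/(-22190 - 87*(-1/60)) = 64416/(-22190 + 29/20) = 64416/(-443771/20) = 64416*(-20/443771) = -1288320/443771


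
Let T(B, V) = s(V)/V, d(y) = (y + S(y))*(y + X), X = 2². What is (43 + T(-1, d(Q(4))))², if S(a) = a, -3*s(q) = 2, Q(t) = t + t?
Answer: 153338689/82944 ≈ 1848.7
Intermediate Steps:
Q(t) = 2*t
s(q) = -⅔ (s(q) = -⅓*2 = -⅔)
X = 4
d(y) = 2*y*(4 + y) (d(y) = (y + y)*(y + 4) = (2*y)*(4 + y) = 2*y*(4 + y))
T(B, V) = -2/(3*V)
(43 + T(-1, d(Q(4))))² = (43 - 2*1/(16*(4 + 2*4))/3)² = (43 - 2*1/(16*(4 + 8))/3)² = (43 - 2/(3*(2*8*12)))² = (43 - ⅔/192)² = (43 - ⅔*1/192)² = (43 - 1/288)² = (12383/288)² = 153338689/82944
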